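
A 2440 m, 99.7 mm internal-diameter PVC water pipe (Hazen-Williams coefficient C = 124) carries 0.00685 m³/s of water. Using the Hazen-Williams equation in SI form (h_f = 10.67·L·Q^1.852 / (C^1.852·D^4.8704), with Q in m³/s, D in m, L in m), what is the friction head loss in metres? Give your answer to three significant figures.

h_f ≈ 25.5 m

h_f = 10.67·2440·0.00685^1.852 / (124^1.852·0.0997^4.8704) = 25.53 m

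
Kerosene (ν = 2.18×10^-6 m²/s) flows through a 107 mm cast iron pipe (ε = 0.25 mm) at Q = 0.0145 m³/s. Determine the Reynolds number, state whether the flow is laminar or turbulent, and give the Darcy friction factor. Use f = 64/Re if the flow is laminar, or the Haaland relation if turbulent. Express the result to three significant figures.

Re ≈ 7.91×10^4; turbulent; f ≈ 0.0262

V = 4Q/(πD²) = 1.613 m/s
Re = VD/ν = 1.613·0.107/2.18×10^-6 = 7.91×10^4
Re > 4000 → turbulent; ε/D = 0.00234
Haaland: f = 0.02617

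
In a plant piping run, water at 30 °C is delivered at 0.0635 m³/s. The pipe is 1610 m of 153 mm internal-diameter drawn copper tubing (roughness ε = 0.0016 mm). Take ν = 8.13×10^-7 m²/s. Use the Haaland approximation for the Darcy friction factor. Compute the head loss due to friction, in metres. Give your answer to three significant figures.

V = 4Q/(πD²) = 4·0.0635/(π·0.153²) = 3.454 m/s
Re = VD/ν = 3.454·0.153/8.13×10^-7 = 6.50×10^5 → turbulent
ε/D = 0.0016/153 = 1.05×10^-5
Haaland: f = 0.01261
h_f = f(L/D)V²/(2g) = 0.01261·(1610/0.153)·3.454²/(2·9.81) = 80.70 m

h_f ≈ 80.7 m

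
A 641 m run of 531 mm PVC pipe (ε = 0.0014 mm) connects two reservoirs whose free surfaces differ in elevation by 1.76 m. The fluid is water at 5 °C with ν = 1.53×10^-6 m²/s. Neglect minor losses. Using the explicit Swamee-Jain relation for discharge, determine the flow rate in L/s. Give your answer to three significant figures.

Q ≈ 327 L/s

Swamee-Jain (Type II): Q = -0.965·√(gD⁵h_f/L)·ln[ε/(3.7D) + √(3.17ν²L/(gD³h_f))]
√(gD⁵h_f/L) = √(9.81·0.531⁵·1.76/641) = 0.03372
ε/(3.7D) = 7.13×10^-7; √(3.17ν²L/(gD³h_f)) = 4.29×10^-5
Q = -0.965·0.03372·ln(4.361×10^-5) = 0.3267 m³/s
Check: V = 1.48 m/s, Re = 5.12×10^5, f = 0.01308, h_f = 1.75 m ≈ 1.76 m ✓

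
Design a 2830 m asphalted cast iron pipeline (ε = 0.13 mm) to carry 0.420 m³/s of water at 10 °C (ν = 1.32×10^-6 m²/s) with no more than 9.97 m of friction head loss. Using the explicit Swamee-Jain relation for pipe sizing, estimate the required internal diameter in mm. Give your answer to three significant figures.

D ≈ 584 mm

Swamee-Jain (Type III): D = 0.66·[ε^1.25·(LQ²/(gh_f))^4.75 + ν·Q^9.4·(L/(gh_f))^5.2]^0.04
LQ²/(gh_f) = 5.104; L/(gh_f) = 28.93
Term 1 = ε^1.25·(…)^4.75 = 0.0320; Term 2 = ν·Q^9.4·(…)^5.2 = 0.0151
D = 0.66·(0.0320 + 0.0151)^0.04 = 0.5841 m = 584 mm
Check: V = 1.57 m/s, Re = 6.94×10^5, f = 0.01534, h_f = 9.31 m ≈ 9.97 m ✓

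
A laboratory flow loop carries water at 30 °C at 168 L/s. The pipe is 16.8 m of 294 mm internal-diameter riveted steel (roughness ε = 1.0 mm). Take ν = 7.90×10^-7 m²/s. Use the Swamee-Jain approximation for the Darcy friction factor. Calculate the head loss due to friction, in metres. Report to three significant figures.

V = 4Q/(πD²) = 4·0.168/(π·0.294²) = 2.475 m/s
Re = VD/ν = 2.475·0.294/7.90×10^-7 = 9.21×10^5 → turbulent
ε/D = 1.0/294 = 0.00340
Swamee-Jain: f = 0.02732
h_f = f(L/D)V²/(2g) = 0.02732·(16.8/0.294)·2.475²/(2·9.81) = 0.4873 m

h_f ≈ 0.487 m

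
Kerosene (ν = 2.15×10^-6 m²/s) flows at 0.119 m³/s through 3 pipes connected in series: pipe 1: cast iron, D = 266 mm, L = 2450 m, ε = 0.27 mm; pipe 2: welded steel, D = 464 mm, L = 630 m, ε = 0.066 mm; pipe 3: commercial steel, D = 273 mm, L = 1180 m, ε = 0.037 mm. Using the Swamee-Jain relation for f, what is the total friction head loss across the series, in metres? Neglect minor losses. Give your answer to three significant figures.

H ≈ 60.3 m

Pipe 1: V = 2.141 m/s, Re = 2.65×10^5, ε/D = 0.00102, f = 0.02093, h_1 = f(L/D)V²/2g = 45.05 m
Pipe 2: V = 0.7038 m/s, Re = 1.52×10^5, ε/D = 1.42×10^-4, f = 0.01743, h_2 = f(L/D)V²/2g = 0.5973 m
Pipe 3: V = 2.033 m/s, Re = 2.58×10^5, ε/D = 1.36×10^-4, f = 0.01608, h_3 = f(L/D)V²/2g = 14.64 m
Series → Q common, losses add: H = Σh = 60.29 m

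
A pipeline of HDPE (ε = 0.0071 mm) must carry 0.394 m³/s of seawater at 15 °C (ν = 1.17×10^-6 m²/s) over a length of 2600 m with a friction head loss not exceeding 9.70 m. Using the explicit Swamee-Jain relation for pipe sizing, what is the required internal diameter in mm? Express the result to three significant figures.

D ≈ 537 mm

Swamee-Jain (Type III): D = 0.66·[ε^1.25·(LQ²/(gh_f))^4.75 + ν·Q^9.4·(L/(gh_f))^5.2]^0.04
LQ²/(gh_f) = 4.242; L/(gh_f) = 27.32
Term 1 = ε^1.25·(…)^4.75 = 3.51×10^-4; Term 2 = ν·Q^9.4·(…)^5.2 = 0.00544
D = 0.66·(3.51×10^-4 + 0.00544)^0.04 = 0.5371 m = 537 mm
Check: V = 1.74 m/s, Re = 7.98×10^5, f = 0.01234, h_f = 9.21 m ≈ 9.70 m ✓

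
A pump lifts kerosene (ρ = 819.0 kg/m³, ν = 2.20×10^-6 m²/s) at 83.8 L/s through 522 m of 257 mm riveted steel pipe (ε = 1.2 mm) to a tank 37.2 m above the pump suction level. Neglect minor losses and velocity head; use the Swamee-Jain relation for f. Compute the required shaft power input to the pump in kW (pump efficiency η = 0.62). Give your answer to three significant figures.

V = 4Q/(πD²) = 1.615 m/s; Re = 1.89×10^5; ε/D = 0.00467; f = 0.03046
h_f = f(L/D)V²/2g = 8.228 m
Total head H = z + h_f = 37.2 + 8.228 = 45.43 m
P_hyd = ρgQH = 819.0·9.81·0.0838·45.43 = 30.59 kW
P_shaft = P_hyd/η = 30.59/0.62 = 49.33 kW

P_shaft ≈ 49.3 kW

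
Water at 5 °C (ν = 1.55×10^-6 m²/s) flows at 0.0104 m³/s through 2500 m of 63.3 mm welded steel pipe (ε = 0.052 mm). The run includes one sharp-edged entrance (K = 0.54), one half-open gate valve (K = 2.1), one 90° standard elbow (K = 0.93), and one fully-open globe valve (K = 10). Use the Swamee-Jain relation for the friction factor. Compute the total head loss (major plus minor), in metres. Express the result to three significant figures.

H_L ≈ 471 m

V = 4Q/(πD²) = 3.305 m/s; V²/2g = 0.5566 m
Re = 1.35×10^5, ε/D = 8.21×10^-4 → f = 0.02109 (Swamee-Jain)
Major: h_f = f(L/D)·V²/2g = 0.02109·39494·0.5566 = 463.6 m
Minor: ΣK = 13.6; h_m = ΣK·V²/2g = 7.554 m
Total H_L = 463.6 + 7.554 = 471.2 m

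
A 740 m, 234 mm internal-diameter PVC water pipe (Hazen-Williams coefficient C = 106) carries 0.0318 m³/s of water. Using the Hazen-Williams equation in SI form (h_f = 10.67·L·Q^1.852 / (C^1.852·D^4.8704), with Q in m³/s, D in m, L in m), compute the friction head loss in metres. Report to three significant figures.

h_f ≈ 2.79 m

h_f = 10.67·740·0.0318^1.852 / (106^1.852·0.234^4.8704) = 2.787 m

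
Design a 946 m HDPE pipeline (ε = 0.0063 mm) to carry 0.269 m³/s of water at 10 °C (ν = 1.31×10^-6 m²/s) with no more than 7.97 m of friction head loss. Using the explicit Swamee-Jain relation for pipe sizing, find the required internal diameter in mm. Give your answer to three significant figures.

Swamee-Jain (Type III): D = 0.66·[ε^1.25·(LQ²/(gh_f))^4.75 + ν·Q^9.4·(L/(gh_f))^5.2]^0.04
LQ²/(gh_f) = 0.8755; L/(gh_f) = 12.10
Term 1 = ε^1.25·(…)^4.75 = 1.68×10^-7; Term 2 = ν·Q^9.4·(…)^5.2 = 2.44×10^-6
D = 0.66·(1.68×10^-7 + 2.44×10^-6)^0.04 = 0.3946 m = 395 mm
Check: V = 2.20 m/s, Re = 6.63×10^5, f = 0.01276, h_f = 7.54 m ≈ 7.97 m ✓

D ≈ 395 mm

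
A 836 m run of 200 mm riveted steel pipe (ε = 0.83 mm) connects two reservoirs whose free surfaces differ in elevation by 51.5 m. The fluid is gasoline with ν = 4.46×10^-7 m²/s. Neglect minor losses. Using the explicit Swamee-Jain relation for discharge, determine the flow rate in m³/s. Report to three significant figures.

Q ≈ 0.0910 m³/s

Swamee-Jain (Type II): Q = -0.965·√(gD⁵h_f/L)·ln[ε/(3.7D) + √(3.17ν²L/(gD³h_f))]
√(gD⁵h_f/L) = √(9.81·0.200⁵·51.5/836) = 0.01391
ε/(3.7D) = 0.00112; √(3.17ν²L/(gD³h_f)) = 1.14×10^-5
Q = -0.965·0.01391·ln(0.001133) = 0.09102 m³/s
Check: V = 2.90 m/s, Re = 1.30×10^6, f = 0.02886, h_f = 51.6 m ≈ 51.5 m ✓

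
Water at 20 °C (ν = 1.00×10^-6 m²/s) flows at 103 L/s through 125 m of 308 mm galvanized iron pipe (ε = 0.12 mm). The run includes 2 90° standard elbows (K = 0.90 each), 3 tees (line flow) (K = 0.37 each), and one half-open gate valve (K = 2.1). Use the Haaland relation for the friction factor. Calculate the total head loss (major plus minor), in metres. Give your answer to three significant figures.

H_L ≈ 1.16 m

V = 4Q/(πD²) = 1.382 m/s; V²/2g = 0.09741 m
Re = 4.26×10^5, ε/D = 3.90×10^-4 → f = 0.01699 (Haaland)
Major: h_f = f(L/D)·V²/2g = 0.01699·405.8·0.09741 = 0.6716 m
Minor: ΣK = 5.01; h_m = ΣK·V²/2g = 0.4880 m
Total H_L = 0.6716 + 0.4880 = 1.160 m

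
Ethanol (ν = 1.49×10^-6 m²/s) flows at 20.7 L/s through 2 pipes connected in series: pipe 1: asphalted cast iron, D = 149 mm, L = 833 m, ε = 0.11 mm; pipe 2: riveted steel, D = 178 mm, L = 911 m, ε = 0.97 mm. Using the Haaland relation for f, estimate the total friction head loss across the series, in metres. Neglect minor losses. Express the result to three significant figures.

H ≈ 14.1 m

Pipe 1: V = 1.187 m/s, Re = 1.19×10^5, ε/D = 7.38×10^-4, f = 0.02066, h_1 = f(L/D)V²/2g = 8.295 m
Pipe 2: V = 0.8318 m/s, Re = 9.94×10^4, ε/D = 0.00545, f = 0.03205, h_2 = f(L/D)V²/2g = 5.785 m
Series → Q common, losses add: H = Σh = 14.08 m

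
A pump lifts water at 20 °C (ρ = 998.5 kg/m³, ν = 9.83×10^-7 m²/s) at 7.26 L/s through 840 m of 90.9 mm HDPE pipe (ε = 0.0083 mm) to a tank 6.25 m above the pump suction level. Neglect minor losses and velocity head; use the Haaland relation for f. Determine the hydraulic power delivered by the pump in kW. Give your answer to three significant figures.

V = 4Q/(πD²) = 1.119 m/s; Re = 1.03×10^5; ε/D = 9.13×10^-5; f = 0.01811
h_f = f(L/D)V²/2g = 10.67 m
Total head H = z + h_f = 6.25 + 10.67 = 16.92 m
P_hyd = ρgQH = 998.5·9.81·0.00726·16.92 = 1.204 kW

P_hyd ≈ 1.20 kW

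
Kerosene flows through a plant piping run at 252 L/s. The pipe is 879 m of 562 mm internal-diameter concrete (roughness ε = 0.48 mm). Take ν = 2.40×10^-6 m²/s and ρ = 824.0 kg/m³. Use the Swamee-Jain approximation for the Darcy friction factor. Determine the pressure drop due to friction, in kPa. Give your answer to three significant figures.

Δp ≈ 13.5 kPa

V = 4Q/(πD²) = 4·0.252/(π·0.562²) = 1.016 m/s
Re = VD/ν = 1.016·0.562/2.40×10^-6 = 2.38×10^5 → turbulent
ε/D = 0.48/562 = 8.54×10^-4
Swamee-Jain: f = 0.02037
h_f = f(L/D)V²/(2g) = 0.02037·(879/0.562)·1.016²/(2·9.81) = 1.676 m
Δp = ρg·h_f = 824.0·9.81·1.676 = 13.55 kPa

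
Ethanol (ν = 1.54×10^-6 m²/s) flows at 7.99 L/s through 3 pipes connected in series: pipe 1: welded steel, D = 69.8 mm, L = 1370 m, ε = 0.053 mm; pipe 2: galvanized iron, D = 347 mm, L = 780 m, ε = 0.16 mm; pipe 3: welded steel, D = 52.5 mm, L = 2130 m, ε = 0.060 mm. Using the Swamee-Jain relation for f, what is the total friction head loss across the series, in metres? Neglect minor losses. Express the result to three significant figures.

H ≈ 725 m

Pipe 1: V = 2.088 m/s, Re = 9.46×10^4, ε/D = 7.59×10^-4, f = 0.02160, h_1 = f(L/D)V²/2g = 94.20 m
Pipe 2: V = 0.08449 m/s, Re = 1.90×10^4, ε/D = 4.61×10^-4, f = 0.02722, h_2 = f(L/D)V²/2g = 0.02226 m
Pipe 3: V = 3.691 m/s, Re = 1.26×10^5, ε/D = 0.00114, f = 0.02240, h_3 = f(L/D)V²/2g = 631.1 m
Series → Q common, losses add: H = Σh = 725.3 m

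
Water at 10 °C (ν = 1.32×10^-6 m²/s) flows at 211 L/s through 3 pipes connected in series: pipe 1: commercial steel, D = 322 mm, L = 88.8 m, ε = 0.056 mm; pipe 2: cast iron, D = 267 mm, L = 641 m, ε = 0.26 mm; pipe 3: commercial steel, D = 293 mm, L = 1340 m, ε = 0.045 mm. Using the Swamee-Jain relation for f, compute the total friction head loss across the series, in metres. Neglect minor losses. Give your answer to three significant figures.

Pipe 1: V = 2.591 m/s, Re = 6.32×10^5, ε/D = 1.74×10^-4, f = 0.01495, h_1 = f(L/D)V²/2g = 1.411 m
Pipe 2: V = 3.769 m/s, Re = 7.62×10^5, ε/D = 9.74×10^-4, f = 0.02002, h_2 = f(L/D)V²/2g = 34.78 m
Pipe 3: V = 3.129 m/s, Re = 6.95×10^5, ε/D = 1.54×10^-4, f = 0.01462, h_3 = f(L/D)V²/2g = 33.37 m
Series → Q common, losses add: H = Σh = 69.57 m

H ≈ 69.6 m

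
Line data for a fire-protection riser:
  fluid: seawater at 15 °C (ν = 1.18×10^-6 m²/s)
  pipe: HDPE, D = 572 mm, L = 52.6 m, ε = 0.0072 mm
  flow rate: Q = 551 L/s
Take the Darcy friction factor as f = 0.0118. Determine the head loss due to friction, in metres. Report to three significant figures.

V = 4Q/(πD²) = 4·0.551/(π·0.572²) = 2.144 m/s
h_f = f(L/D)V²/(2g) = 0.01180·(52.6/0.572)·2.144²/(2·9.81) = 0.2543 m

h_f ≈ 0.254 m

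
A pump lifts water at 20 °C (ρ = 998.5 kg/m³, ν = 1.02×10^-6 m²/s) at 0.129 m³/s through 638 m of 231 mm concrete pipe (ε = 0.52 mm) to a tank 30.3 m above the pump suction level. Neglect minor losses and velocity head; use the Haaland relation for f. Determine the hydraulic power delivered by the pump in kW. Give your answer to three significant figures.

V = 4Q/(πD²) = 3.078 m/s; Re = 6.97×10^5; ε/D = 0.00225; f = 0.02444
h_f = f(L/D)V²/2g = 32.59 m
Total head H = z + h_f = 30.3 + 32.59 = 62.89 m
P_hyd = ρgQH = 998.5·9.81·0.129·62.89 = 79.47 kW

P_hyd ≈ 79.5 kW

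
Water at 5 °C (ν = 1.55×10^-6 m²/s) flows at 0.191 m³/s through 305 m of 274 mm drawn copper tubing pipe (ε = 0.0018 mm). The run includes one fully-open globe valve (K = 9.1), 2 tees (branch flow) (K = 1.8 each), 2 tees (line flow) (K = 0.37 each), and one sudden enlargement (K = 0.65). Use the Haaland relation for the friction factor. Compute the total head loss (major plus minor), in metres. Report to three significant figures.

V = 4Q/(πD²) = 3.239 m/s; V²/2g = 0.5348 m
Re = 5.73×10^5, ε/D = 6.57×10^-6 → f = 0.01283 (Haaland)
Major: h_f = f(L/D)·V²/2g = 0.01283·1113·0.5348 = 7.639 m
Minor: ΣK = 14.1; h_m = ΣK·V²/2g = 7.535 m
Total H_L = 7.639 + 7.535 = 15.17 m

H_L ≈ 15.2 m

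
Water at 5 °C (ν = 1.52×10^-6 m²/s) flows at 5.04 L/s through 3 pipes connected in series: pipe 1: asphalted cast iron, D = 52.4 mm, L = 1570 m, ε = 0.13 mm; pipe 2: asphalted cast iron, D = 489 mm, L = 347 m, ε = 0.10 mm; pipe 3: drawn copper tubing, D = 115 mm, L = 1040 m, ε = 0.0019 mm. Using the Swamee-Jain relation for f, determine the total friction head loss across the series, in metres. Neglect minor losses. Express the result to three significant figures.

H ≈ 227 m

Pipe 1: V = 2.337 m/s, Re = 8.06×10^4, ε/D = 0.00248, f = 0.02687, h_1 = f(L/D)V²/2g = 224.1 m
Pipe 2: V = 0.02684 m/s, Re = 8630, ε/D = 2.04×10^-4, f = 0.03260, h_2 = f(L/D)V²/2g = 8.491×10^-4 m
Pipe 3: V = 0.4852 m/s, Re = 3.67×10^4, ε/D = 1.65×10^-5, f = 0.02234, h_3 = f(L/D)V²/2g = 2.425 m
Series → Q common, losses add: H = Σh = 226.6 m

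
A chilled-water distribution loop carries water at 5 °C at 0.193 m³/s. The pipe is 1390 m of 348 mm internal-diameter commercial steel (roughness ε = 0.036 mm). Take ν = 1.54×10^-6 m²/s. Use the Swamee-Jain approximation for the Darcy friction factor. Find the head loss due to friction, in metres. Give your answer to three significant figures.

h_f ≈ 12.3 m

V = 4Q/(πD²) = 4·0.193/(π·0.348²) = 2.029 m/s
Re = VD/ν = 2.029·0.348/1.54×10^-6 = 4.59×10^5 → turbulent
ε/D = 0.036/348 = 1.03×10^-4
Swamee-Jain: f = 0.01465
h_f = f(L/D)V²/(2g) = 0.01465·(1390/0.348)·2.029²/(2·9.81) = 12.28 m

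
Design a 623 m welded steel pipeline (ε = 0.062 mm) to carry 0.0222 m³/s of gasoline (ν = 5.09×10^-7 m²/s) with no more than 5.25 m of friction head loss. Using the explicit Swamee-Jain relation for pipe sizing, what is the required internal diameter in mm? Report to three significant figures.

D ≈ 156 mm

Swamee-Jain (Type III): D = 0.66·[ε^1.25·(LQ²/(gh_f))^4.75 + ν·Q^9.4·(L/(gh_f))^5.2]^0.04
LQ²/(gh_f) = 0.005962; L/(gh_f) = 12.10
Term 1 = ε^1.25·(…)^4.75 = 1.49×10^-16; Term 2 = ν·Q^9.4·(…)^5.2 = 6.20×10^-17
D = 0.66·(1.49×10^-16 + 6.20×10^-17)^0.04 = 0.1558 m = 156 mm
Check: V = 1.16 m/s, Re = 3.56×10^5, f = 0.01748, h_f = 4.83 m ≈ 5.25 m ✓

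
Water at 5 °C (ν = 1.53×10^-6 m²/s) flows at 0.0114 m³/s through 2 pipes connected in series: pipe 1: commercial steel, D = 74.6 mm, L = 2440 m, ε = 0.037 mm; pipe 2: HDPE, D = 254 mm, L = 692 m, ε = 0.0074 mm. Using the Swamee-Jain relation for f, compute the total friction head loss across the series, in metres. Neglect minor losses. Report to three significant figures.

H ≈ 225 m

Pipe 1: V = 2.608 m/s, Re = 1.27×10^5, ε/D = 4.96×10^-4, f = 0.01981, h_1 = f(L/D)V²/2g = 224.7 m
Pipe 2: V = 0.2250 m/s, Re = 3.73×10^4, ε/D = 2.91×10^-5, f = 0.02230, h_2 = f(L/D)V²/2g = 0.1567 m
Series → Q common, losses add: H = Σh = 224.8 m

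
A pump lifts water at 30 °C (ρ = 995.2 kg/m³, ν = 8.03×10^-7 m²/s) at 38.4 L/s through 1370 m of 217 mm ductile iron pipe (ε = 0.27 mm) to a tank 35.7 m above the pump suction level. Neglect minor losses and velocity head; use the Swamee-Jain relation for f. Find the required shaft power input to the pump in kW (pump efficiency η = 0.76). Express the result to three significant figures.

P_shaft ≈ 21.3 kW

V = 4Q/(πD²) = 1.038 m/s; Re = 2.81×10^5; ε/D = 0.00124; f = 0.02176
h_f = f(L/D)V²/2g = 7.549 m
Total head H = z + h_f = 35.7 + 7.549 = 43.25 m
P_hyd = ρgQH = 995.2·9.81·0.0384·43.25 = 16.21 kW
P_shaft = P_hyd/η = 16.21/0.76 = 21.33 kW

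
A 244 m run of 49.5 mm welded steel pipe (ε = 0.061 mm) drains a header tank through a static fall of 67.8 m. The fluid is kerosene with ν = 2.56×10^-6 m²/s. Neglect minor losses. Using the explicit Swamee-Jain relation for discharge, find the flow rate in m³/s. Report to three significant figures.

Swamee-Jain (Type II): Q = -0.965·√(gD⁵h_f/L)·ln[ε/(3.7D) + √(3.17ν²L/(gD³h_f))]
√(gD⁵h_f/L) = √(9.81·0.0495⁵·67.8/244) = 9.001×10^-4
ε/(3.7D) = 3.33×10^-4; √(3.17ν²L/(gD³h_f)) = 2.51×10^-4
Q = -0.965·9.001×10^-4·ln(5.837×10^-4) = 0.006467 m³/s
Check: V = 3.36 m/s, Re = 6.50×10^4, f = 0.02409, h_f = 68.4 m ≈ 67.8 m ✓

Q ≈ 0.00647 m³/s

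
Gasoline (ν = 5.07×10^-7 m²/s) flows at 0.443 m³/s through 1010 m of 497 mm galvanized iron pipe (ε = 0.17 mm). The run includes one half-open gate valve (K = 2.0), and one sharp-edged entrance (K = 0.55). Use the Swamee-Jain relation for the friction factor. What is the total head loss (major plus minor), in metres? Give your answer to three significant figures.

V = 4Q/(πD²) = 2.284 m/s; V²/2g = 0.2658 m
Re = 2.24×10^6, ε/D = 3.42×10^-4 → f = 0.01574 (Swamee-Jain)
Major: h_f = f(L/D)·V²/2g = 0.01574·2032·0.2658 = 8.503 m
Minor: ΣK = 2.55; h_m = ΣK·V²/2g = 0.6777 m
Total H_L = 8.503 + 0.6777 = 9.180 m

H_L ≈ 9.18 m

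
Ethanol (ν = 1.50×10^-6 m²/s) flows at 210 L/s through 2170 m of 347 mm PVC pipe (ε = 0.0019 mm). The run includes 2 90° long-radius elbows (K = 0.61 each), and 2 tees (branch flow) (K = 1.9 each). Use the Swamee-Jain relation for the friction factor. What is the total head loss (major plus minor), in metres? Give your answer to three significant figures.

H_L ≈ 21.9 m

V = 4Q/(πD²) = 2.221 m/s; V²/2g = 0.2513 m
Re = 5.14×10^5, ε/D = 5.48×10^-6 → f = 0.01312 (Swamee-Jain)
Major: h_f = f(L/D)·V²/2g = 0.01312·6254·0.2513 = 20.62 m
Minor: ΣK = 5.02; h_m = ΣK·V²/2g = 1.262 m
Total H_L = 20.62 + 1.262 = 21.88 m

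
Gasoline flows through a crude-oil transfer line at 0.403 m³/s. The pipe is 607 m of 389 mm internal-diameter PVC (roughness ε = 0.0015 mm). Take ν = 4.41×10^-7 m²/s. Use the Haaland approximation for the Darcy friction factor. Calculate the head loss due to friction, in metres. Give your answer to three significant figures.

h_f ≈ 9.01 m

V = 4Q/(πD²) = 4·0.403/(π·0.389²) = 3.391 m/s
Re = VD/ν = 3.391·0.389/4.41×10^-7 = 2.99×10^6 → turbulent
ε/D = 0.0015/389 = 3.86×10^-6
Haaland: f = 0.009856
h_f = f(L/D)V²/(2g) = 0.009856·(607/0.389)·3.391²/(2·9.81) = 9.013 m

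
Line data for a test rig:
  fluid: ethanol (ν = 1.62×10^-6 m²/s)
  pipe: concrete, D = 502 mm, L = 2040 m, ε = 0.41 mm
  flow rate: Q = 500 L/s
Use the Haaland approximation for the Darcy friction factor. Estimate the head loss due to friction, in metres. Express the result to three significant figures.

h_f ≈ 25.3 m

V = 4Q/(πD²) = 4·0.500/(π·0.502²) = 2.526 m/s
Re = VD/ν = 2.526·0.502/1.62×10^-6 = 7.83×10^5 → turbulent
ε/D = 0.41/502 = 8.17×10^-4
Haaland: f = 0.01913
h_f = f(L/D)V²/(2g) = 0.01913·(2040/0.502)·2.526²/(2·9.81) = 25.29 m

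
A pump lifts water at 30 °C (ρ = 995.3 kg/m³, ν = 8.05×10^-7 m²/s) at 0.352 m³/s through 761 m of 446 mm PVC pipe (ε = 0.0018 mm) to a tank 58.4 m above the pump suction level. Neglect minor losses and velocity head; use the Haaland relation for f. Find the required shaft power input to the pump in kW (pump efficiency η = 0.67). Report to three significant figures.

P_shaft ≈ 325 kW

V = 4Q/(πD²) = 2.253 m/s; Re = 1.25×10^6; ε/D = 4.04×10^-6; f = 0.01125
h_f = f(L/D)V²/2g = 4.965 m
Total head H = z + h_f = 58.4 + 4.965 = 63.36 m
P_hyd = ρgQH = 995.3·9.81·0.352·63.36 = 217.8 kW
P_shaft = P_hyd/η = 217.8/0.67 = 325.0 kW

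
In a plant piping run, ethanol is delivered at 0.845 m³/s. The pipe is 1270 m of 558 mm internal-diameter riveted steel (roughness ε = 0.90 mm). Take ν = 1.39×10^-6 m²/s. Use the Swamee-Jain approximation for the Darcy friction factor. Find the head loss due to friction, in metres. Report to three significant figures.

V = 4Q/(πD²) = 4·0.845/(π·0.558²) = 3.455 m/s
Re = VD/ν = 3.455·0.558/1.39×10^-6 = 1.39×10^6 → turbulent
ε/D = 0.90/558 = 0.00161
Swamee-Jain: f = 0.02236
h_f = f(L/D)V²/(2g) = 0.02236·(1270/0.558)·3.455²/(2·9.81) = 30.97 m

h_f ≈ 31.0 m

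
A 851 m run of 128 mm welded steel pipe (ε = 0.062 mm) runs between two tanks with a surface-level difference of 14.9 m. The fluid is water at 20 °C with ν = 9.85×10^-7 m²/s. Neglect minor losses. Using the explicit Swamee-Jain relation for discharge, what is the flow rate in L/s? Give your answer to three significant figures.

Swamee-Jain (Type II): Q = -0.965·√(gD⁵h_f/L)·ln[ε/(3.7D) + √(3.17ν²L/(gD³h_f))]
√(gD⁵h_f/L) = √(9.81·0.128⁵·14.9/851) = 0.002429
ε/(3.7D) = 1.31×10^-4; √(3.17ν²L/(gD³h_f)) = 9.24×10^-5
Q = -0.965·0.002429·ln(2.233×10^-4) = 0.01971 m³/s
Check: V = 1.53 m/s, Re = 1.99×10^5, f = 0.01886, h_f = 15.0 m ≈ 14.9 m ✓

Q ≈ 19.7 L/s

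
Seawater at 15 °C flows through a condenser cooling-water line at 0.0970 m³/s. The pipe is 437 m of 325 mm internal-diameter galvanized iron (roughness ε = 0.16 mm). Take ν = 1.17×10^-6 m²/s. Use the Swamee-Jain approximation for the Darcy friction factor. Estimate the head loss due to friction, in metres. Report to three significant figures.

h_f ≈ 1.70 m

V = 4Q/(πD²) = 4·0.0970/(π·0.325²) = 1.169 m/s
Re = VD/ν = 1.169·0.325/1.17×10^-6 = 3.25×10^5 → turbulent
ε/D = 0.16/325 = 4.92×10^-4
Swamee-Jain: f = 0.01818
h_f = f(L/D)V²/(2g) = 0.01818·(437/0.325)·1.169²/(2·9.81) = 1.704 m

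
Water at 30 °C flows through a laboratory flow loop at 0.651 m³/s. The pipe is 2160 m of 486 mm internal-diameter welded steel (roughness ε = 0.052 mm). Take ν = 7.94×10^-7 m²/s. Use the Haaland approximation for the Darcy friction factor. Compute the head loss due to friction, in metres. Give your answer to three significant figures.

V = 4Q/(πD²) = 4·0.651/(π·0.486²) = 3.509 m/s
Re = VD/ν = 3.509·0.486/7.94×10^-7 = 2.15×10^6 → turbulent
ε/D = 0.052/486 = 1.07×10^-4
Haaland: f = 0.01282
h_f = f(L/D)V²/(2g) = 0.01282·(2160/0.486)·3.509²/(2·9.81) = 35.75 m

h_f ≈ 35.8 m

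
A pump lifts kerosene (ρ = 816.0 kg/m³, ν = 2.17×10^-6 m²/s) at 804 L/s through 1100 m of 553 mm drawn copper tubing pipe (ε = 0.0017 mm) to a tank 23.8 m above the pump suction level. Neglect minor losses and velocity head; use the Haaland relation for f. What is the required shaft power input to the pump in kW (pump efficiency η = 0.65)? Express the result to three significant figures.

V = 4Q/(πD²) = 3.347 m/s; Re = 8.53×10^5; ε/D = 3.07×10^-6; f = 0.01195
h_f = f(L/D)V²/2g = 13.57 m
Total head H = z + h_f = 23.8 + 13.57 = 37.37 m
P_hyd = ρgQH = 816.0·9.81·0.804·37.37 = 240.5 kW
P_shaft = P_hyd/η = 240.5/0.65 = 370.0 kW

P_shaft ≈ 370 kW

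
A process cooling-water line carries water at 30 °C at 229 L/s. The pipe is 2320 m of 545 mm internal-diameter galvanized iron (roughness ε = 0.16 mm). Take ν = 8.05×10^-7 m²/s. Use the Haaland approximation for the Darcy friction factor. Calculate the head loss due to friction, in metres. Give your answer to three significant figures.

h_f ≈ 3.31 m

V = 4Q/(πD²) = 4·0.229/(π·0.545²) = 0.9816 m/s
Re = VD/ν = 0.9816·0.545/8.05×10^-7 = 6.65×10^5 → turbulent
ε/D = 0.16/545 = 2.94×10^-4
Haaland: f = 0.01583
h_f = f(L/D)V²/(2g) = 0.01583·(2320/0.545)·0.9816²/(2·9.81) = 3.311 m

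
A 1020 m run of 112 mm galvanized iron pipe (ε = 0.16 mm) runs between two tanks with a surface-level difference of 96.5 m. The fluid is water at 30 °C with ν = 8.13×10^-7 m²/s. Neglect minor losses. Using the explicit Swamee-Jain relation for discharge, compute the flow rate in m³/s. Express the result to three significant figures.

Q ≈ 0.0303 m³/s

Swamee-Jain (Type II): Q = -0.965·√(gD⁵h_f/L)·ln[ε/(3.7D) + √(3.17ν²L/(gD³h_f))]
√(gD⁵h_f/L) = √(9.81·0.112⁵·96.5/1020) = 0.004044
ε/(3.7D) = 3.86×10^-4; √(3.17ν²L/(gD³h_f)) = 4.01×10^-5
Q = -0.965·0.004044·ln(4.262×10^-4) = 0.03029 m³/s
Check: V = 3.07 m/s, Re = 4.24×10^5, f = 0.02213, h_f = 97.1 m ≈ 96.5 m ✓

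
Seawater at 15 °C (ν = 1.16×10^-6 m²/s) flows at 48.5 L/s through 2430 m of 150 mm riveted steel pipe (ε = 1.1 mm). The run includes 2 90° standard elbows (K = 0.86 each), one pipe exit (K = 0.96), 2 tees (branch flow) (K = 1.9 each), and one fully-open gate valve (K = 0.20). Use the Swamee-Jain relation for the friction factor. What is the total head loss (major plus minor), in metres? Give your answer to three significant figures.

H_L ≈ 217 m

V = 4Q/(πD²) = 2.745 m/s; V²/2g = 0.3839 m
Re = 3.55×10^5, ε/D = 0.00733 → f = 0.03454 (Swamee-Jain)
Major: h_f = f(L/D)·V²/2g = 0.03454·16200·0.3839 = 214.8 m
Minor: ΣK = 6.68; h_m = ΣK·V²/2g = 2.565 m
Total H_L = 214.8 + 2.565 = 217.4 m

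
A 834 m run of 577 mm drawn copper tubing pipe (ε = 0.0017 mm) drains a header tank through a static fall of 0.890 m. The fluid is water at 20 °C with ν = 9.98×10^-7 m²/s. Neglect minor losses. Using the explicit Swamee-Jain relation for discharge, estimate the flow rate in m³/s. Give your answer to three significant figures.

Swamee-Jain (Type II): Q = -0.965·√(gD⁵h_f/L)·ln[ε/(3.7D) + √(3.17ν²L/(gD³h_f))]
√(gD⁵h_f/L) = √(9.81·0.577⁵·0.890/834) = 0.02588
ε/(3.7D) = 7.96×10^-7; √(3.17ν²L/(gD³h_f)) = 3.96×10^-5
Q = -0.965·0.02588·ln(4.042×10^-5) = 0.2526 m³/s
Check: V = 0.966 m/s, Re = 5.59×10^5, f = 0.01289, h_f = 0.886 m ≈ 0.890 m ✓

Q ≈ 0.253 m³/s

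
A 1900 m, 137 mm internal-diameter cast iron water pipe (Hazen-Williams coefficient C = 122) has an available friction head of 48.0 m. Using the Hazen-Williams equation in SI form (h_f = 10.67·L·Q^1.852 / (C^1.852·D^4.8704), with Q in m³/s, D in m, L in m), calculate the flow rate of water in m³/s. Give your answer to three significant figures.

Q ≈ 0.0250 m³/s

Rearranging: Q = [h_f·C^1.852·D^4.8704 / (10.67·L)]^(1/1.852)
Q = [48.0·122^1.852·0.137^4.8704 / (10.67·1900)]^0.540 = 0.02502 m³/s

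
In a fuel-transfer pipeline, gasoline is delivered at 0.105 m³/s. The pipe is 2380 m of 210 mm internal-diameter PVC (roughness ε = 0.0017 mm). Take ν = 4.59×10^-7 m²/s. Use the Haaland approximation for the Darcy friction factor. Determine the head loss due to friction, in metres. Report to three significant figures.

V = 4Q/(πD²) = 4·0.105/(π·0.210²) = 3.032 m/s
Re = VD/ν = 3.032·0.210/4.59×10^-7 = 1.39×10^6 → turbulent
ε/D = 0.0017/210 = 8.10×10^-6
Haaland: f = 0.01116
h_f = f(L/D)V²/(2g) = 0.01116·(2380/0.210)·3.032²/(2·9.81) = 59.22 m

h_f ≈ 59.2 m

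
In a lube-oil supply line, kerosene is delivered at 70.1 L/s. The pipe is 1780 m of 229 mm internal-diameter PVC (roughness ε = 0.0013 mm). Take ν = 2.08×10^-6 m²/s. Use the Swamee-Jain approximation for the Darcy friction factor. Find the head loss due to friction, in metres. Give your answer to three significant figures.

V = 4Q/(πD²) = 4·0.0701/(π·0.229²) = 1.702 m/s
Re = VD/ν = 1.702·0.229/2.08×10^-6 = 1.87×10^5 → turbulent
ε/D = 0.0013/229 = 5.68×10^-6
Swamee-Jain: f = 0.01578
h_f = f(L/D)V²/(2g) = 0.01578·(1780/0.229)·1.702²/(2·9.81) = 18.11 m

h_f ≈ 18.1 m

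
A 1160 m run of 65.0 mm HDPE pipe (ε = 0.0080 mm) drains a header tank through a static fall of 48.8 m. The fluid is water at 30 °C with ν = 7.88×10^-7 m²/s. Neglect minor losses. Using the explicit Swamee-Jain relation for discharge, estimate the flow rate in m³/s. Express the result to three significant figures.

Swamee-Jain (Type II): Q = -0.965·√(gD⁵h_f/L)·ln[ε/(3.7D) + √(3.17ν²L/(gD³h_f))]
√(gD⁵h_f/L) = √(9.81·0.0650⁵·48.8/1160) = 6.920×10^-4
ε/(3.7D) = 3.33×10^-5; √(3.17ν²L/(gD³h_f)) = 1.32×10^-4
Q = -0.965·6.920×10^-4·ln(1.651×10^-4) = 0.005816 m³/s
Check: V = 1.75 m/s, Re = 1.45×10^5, f = 0.01744, h_f = 48.7 m ≈ 48.8 m ✓

Q ≈ 0.00582 m³/s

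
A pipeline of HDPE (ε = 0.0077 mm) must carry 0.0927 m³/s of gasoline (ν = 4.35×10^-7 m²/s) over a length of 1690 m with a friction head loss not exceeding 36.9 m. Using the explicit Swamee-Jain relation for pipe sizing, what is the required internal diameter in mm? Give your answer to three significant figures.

Swamee-Jain (Type III): D = 0.66·[ε^1.25·(LQ²/(gh_f))^4.75 + ν·Q^9.4·(L/(gh_f))^5.2]^0.04
LQ²/(gh_f) = 0.04012; L/(gh_f) = 4.669
Term 1 = ε^1.25·(…)^4.75 = 9.42×10^-14; Term 2 = ν·Q^9.4·(…)^5.2 = 2.56×10^-13
D = 0.66·(9.42×10^-14 + 2.56×10^-13)^0.04 = 0.2096 m = 210 mm
Check: V = 2.69 m/s, Re = 1.29×10^6, f = 0.01206, h_f = 35.8 m ≈ 36.9 m ✓

D ≈ 210 mm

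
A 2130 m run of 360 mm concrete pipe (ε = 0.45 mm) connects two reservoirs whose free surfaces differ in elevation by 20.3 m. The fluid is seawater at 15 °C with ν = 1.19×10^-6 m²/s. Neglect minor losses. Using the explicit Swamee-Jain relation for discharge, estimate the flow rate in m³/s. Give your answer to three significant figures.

Swamee-Jain (Type II): Q = -0.965·√(gD⁵h_f/L)·ln[ε/(3.7D) + √(3.17ν²L/(gD³h_f))]
√(gD⁵h_f/L) = √(9.81·0.360⁵·20.3/2130) = 0.02378
ε/(3.7D) = 3.38×10^-4; √(3.17ν²L/(gD³h_f)) = 3.21×10^-5
Q = -0.965·0.02378·ln(3.699×10^-4) = 0.1813 m³/s
Check: V = 1.78 m/s, Re = 5.39×10^5, f = 0.02134, h_f = 20.4 m ≈ 20.3 m ✓

Q ≈ 0.181 m³/s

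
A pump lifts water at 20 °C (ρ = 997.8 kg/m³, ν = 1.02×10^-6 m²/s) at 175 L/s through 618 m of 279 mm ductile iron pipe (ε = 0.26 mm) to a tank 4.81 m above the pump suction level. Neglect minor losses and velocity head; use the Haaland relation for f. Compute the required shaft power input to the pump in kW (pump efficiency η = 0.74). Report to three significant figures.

V = 4Q/(πD²) = 2.862 m/s; Re = 7.83×10^5; ε/D = 9.32×10^-4; f = 0.01970
h_f = f(L/D)V²/2g = 18.22 m
Total head H = z + h_f = 4.81 + 18.22 = 23.03 m
P_hyd = ρgQH = 997.8·9.81·0.175·23.03 = 39.45 kW
P_shaft = P_hyd/η = 39.45/0.74 = 53.31 kW

P_shaft ≈ 53.3 kW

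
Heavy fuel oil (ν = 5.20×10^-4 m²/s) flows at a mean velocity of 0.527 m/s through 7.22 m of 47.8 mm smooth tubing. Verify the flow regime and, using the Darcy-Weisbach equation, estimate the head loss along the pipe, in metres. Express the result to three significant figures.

h_f ≈ 2.82 m

Re = VD/ν = 0.527·0.04780/5.20×10^-4 = 48.4 → laminar (Re < 2300)
f = 64/Re = 1.321
h_f = f(L/D)V²/(2g) = 1.321·(7.22/0.04780)·0.527²/(2·9.81) = 2.825 m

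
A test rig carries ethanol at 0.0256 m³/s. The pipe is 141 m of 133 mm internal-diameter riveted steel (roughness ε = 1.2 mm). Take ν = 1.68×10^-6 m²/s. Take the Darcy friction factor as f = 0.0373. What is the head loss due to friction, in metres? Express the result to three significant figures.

V = 4Q/(πD²) = 4·0.0256/(π·0.133²) = 1.843 m/s
h_f = f(L/D)V²/(2g) = 0.03730·(141/0.133)·1.843²/(2·9.81) = 6.843 m

h_f ≈ 6.84 m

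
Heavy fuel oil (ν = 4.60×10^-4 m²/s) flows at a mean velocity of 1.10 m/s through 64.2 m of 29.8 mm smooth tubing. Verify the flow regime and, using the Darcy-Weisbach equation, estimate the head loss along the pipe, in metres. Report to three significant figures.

h_f ≈ 119 m

Re = VD/ν = 1.10·0.02980/4.60×10^-4 = 71.3 → laminar (Re < 2300)
f = 64/Re = 0.8981
h_f = f(L/D)V²/(2g) = 0.8981·(64.2/0.02980)·1.10²/(2·9.81) = 119.3 m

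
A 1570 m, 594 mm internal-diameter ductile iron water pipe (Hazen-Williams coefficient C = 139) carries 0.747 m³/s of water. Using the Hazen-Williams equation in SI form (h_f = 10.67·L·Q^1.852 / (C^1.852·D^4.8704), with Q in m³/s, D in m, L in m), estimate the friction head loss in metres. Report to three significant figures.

h_f = 10.67·1570·0.747^1.852 / (139^1.852·0.594^4.8704) = 13.25 m

h_f ≈ 13.3 m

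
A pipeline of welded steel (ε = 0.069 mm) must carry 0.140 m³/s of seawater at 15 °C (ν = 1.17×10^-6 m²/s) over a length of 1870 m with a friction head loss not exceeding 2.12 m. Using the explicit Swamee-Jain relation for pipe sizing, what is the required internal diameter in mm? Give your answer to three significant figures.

D ≈ 474 mm

Swamee-Jain (Type III): D = 0.66·[ε^1.25·(LQ²/(gh_f))^4.75 + ν·Q^9.4·(L/(gh_f))^5.2]^0.04
LQ²/(gh_f) = 1.762; L/(gh_f) = 89.92
Term 1 = ε^1.25·(…)^4.75 = 9.28×10^-5; Term 2 = ν·Q^9.4·(…)^5.2 = 1.59×10^-4
D = 0.66·(9.28×10^-5 + 1.59×10^-4)^0.04 = 0.4738 m = 474 mm
Check: V = 0.794 m/s, Re = 3.22×10^5, f = 0.01572, h_f = 1.99 m ≈ 2.12 m ✓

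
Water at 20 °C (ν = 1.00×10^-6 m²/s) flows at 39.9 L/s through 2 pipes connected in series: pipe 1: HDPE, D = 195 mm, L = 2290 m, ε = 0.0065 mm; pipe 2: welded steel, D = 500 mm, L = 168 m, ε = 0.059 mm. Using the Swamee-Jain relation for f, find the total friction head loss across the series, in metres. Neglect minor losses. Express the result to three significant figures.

Pipe 1: V = 1.336 m/s, Re = 2.61×10^5, ε/D = 3.33×10^-5, f = 0.01511, h_1 = f(L/D)V²/2g = 16.15 m
Pipe 2: V = 0.2032 m/s, Re = 1.02×10^5, ε/D = 1.18×10^-4, f = 0.01850, h_2 = f(L/D)V²/2g = 0.01308 m
Series → Q common, losses add: H = Σh = 16.16 m

H ≈ 16.2 m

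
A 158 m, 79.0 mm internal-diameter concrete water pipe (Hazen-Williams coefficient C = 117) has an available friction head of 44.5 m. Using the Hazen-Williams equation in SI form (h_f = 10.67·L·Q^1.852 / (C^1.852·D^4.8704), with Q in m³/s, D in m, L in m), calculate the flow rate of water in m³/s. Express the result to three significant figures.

Rearranging: Q = [h_f·C^1.852·D^4.8704 / (10.67·L)]^(1/1.852)
Q = [44.5·117^1.852·0.0790^4.8704 / (10.67·158)]^0.540 = 0.02074 m³/s

Q ≈ 0.0207 m³/s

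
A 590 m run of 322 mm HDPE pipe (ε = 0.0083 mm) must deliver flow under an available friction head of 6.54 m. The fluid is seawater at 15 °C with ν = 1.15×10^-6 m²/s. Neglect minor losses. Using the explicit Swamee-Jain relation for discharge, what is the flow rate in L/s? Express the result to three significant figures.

Swamee-Jain (Type II): Q = -0.965·√(gD⁵h_f/L)·ln[ε/(3.7D) + √(3.17ν²L/(gD³h_f))]
√(gD⁵h_f/L) = √(9.81·0.322⁵·6.54/590) = 0.01940
ε/(3.7D) = 6.97×10^-6; √(3.17ν²L/(gD³h_f)) = 3.40×10^-5
Q = -0.965·0.01940·ln(4.095×10^-5) = 0.1892 m³/s
Check: V = 2.32 m/s, Re = 6.50×10^5, f = 0.01296, h_f = 6.53 m ≈ 6.54 m ✓

Q ≈ 189 L/s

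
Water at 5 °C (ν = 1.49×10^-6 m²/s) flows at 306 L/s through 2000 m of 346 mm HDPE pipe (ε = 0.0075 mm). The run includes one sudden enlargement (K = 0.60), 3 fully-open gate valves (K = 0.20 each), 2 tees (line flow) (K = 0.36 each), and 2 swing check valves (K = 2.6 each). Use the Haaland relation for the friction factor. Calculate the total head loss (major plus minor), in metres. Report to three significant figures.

H_L ≈ 42.8 m

V = 4Q/(πD²) = 3.254 m/s; V²/2g = 0.5398 m
Re = 7.56×10^5, ε/D = 2.17×10^-5 → f = 0.01249 (Haaland)
Major: h_f = f(L/D)·V²/2g = 0.01249·5780·0.5398 = 38.97 m
Minor: ΣK = 7.12; h_m = ΣK·V²/2g = 3.844 m
Total H_L = 38.97 + 3.844 = 42.82 m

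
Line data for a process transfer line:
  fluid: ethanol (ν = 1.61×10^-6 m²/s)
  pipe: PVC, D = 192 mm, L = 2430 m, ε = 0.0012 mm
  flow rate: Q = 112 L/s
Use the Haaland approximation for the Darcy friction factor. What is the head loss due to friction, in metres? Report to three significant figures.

V = 4Q/(πD²) = 4·0.112/(π·0.192²) = 3.868 m/s
Re = VD/ν = 3.868·0.192/1.61×10^-6 = 4.61×10^5 → turbulent
ε/D = 0.0012/192 = 6.25×10^-6
Haaland: f = 0.01332
h_f = f(L/D)V²/(2g) = 0.01332·(2430/0.192)·3.868²/(2·9.81) = 128.6 m

h_f ≈ 129 m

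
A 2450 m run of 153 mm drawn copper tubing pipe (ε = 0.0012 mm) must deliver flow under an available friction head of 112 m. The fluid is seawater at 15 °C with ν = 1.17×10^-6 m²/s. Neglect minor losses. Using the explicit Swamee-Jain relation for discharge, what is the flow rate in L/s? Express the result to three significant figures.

Swamee-Jain (Type II): Q = -0.965·√(gD⁵h_f/L)·ln[ε/(3.7D) + √(3.17ν²L/(gD³h_f))]
√(gD⁵h_f/L) = √(9.81·0.153⁵·112/2450) = 0.006132
ε/(3.7D) = 2.12×10^-6; √(3.17ν²L/(gD³h_f)) = 5.20×10^-5
Q = -0.965·0.006132·ln(5.410×10^-5) = 0.05813 m³/s
Check: V = 3.16 m/s, Re = 4.13×10^5, f = 0.01366, h_f = 111 m ≈ 112 m ✓

Q ≈ 58.1 L/s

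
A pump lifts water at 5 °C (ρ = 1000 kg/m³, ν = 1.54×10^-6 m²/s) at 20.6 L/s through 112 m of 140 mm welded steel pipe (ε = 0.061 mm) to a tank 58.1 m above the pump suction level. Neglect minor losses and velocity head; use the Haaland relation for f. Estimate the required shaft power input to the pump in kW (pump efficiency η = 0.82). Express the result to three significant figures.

P_shaft ≈ 14.7 kW

V = 4Q/(πD²) = 1.338 m/s; Re = 1.22×10^5; ε/D = 4.36×10^-4; f = 0.01930
h_f = f(L/D)V²/2g = 1.409 m
Total head H = z + h_f = 58.1 + 1.409 = 59.51 m
P_hyd = ρgQH = 1000·9.81·0.0206·59.51 = 12.03 kW
P_shaft = P_hyd/η = 12.03/0.82 = 14.67 kW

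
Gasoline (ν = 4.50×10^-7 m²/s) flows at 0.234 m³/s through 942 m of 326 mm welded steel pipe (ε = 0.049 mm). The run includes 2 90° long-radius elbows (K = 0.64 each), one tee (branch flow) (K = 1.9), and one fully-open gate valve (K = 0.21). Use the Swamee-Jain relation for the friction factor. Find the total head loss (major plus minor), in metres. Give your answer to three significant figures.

H_L ≈ 17.2 m

V = 4Q/(πD²) = 2.803 m/s; V²/2g = 0.4006 m
Re = 2.03×10^6, ε/D = 1.50×10^-4 → f = 0.01366 (Swamee-Jain)
Major: h_f = f(L/D)·V²/2g = 0.01366·2890·0.4006 = 15.81 m
Minor: ΣK = 3.39; h_m = ΣK·V²/2g = 1.358 m
Total H_L = 15.81 + 1.358 = 17.17 m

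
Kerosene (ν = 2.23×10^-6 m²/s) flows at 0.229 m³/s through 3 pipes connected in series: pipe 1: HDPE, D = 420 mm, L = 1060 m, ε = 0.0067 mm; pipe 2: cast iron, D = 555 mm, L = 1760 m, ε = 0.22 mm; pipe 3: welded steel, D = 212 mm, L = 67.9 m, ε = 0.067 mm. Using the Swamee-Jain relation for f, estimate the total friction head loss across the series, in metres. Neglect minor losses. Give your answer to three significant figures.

H ≈ 18.9 m

Pipe 1: V = 1.653 m/s, Re = 3.11×10^5, ε/D = 1.60×10^-5, f = 0.01447, h_1 = f(L/D)V²/2g = 5.084 m
Pipe 2: V = 0.9466 m/s, Re = 2.36×10^5, ε/D = 3.96×10^-4, f = 0.01808, h_2 = f(L/D)V²/2g = 2.618 m
Pipe 3: V = 6.487 m/s, Re = 6.17×10^5, ε/D = 3.16×10^-4, f = 0.01628, h_3 = f(L/D)V²/2g = 11.19 m
Series → Q common, losses add: H = Σh = 18.89 m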